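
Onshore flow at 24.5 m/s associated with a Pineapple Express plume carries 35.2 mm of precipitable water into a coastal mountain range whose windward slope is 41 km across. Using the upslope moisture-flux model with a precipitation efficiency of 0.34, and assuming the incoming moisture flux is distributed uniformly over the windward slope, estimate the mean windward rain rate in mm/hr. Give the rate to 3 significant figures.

R ≈ 25.7 mm/hr

Incoming column moisture flux per unit ridge length: F = V × PW = 24.5 × 35.2 = 862.4 mm·m/s.
Spread over the 41 km slope with efficiency ε = 0.34: R = ε·F/W = 0.34 × 862.4 / 41000 m = 7.152e-03 mm/s.
R = 7.152e-03 × 3600 = 25.7 mm/hr.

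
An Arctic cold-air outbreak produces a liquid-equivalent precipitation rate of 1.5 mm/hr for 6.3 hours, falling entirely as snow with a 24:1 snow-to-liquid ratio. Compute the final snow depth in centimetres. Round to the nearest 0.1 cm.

Liquid-equivalent depth = 1.5 × 6.3 = 9.45 mm.
Snow depth = 9.45 mm × 24 = 226.8 mm = 22.7 cm.

snow depth ≈ 22.7 cm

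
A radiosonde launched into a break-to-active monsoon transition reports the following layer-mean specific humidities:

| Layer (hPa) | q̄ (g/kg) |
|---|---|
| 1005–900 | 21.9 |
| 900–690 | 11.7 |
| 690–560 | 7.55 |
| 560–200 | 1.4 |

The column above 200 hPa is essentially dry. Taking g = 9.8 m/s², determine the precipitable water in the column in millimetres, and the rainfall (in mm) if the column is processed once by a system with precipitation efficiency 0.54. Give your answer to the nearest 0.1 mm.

Precipitable water is the column-integrated vapour mass per unit area: PW = (1/g) Σ q̄ Δp, with q in kg/kg and Δp in Pa (1 kg/m² of water = 1 mm).
Layer 1005–900 hPa: Δp = 105 hPa = 10500 Pa, q̄ = 0.0219 kg/kg → 0.0219 × 10500 / 9.8 = 23.46 mm
Layer 900–690 hPa: Δp = 210 hPa = 21000 Pa, q̄ = 0.0117 kg/kg → 0.0117 × 21000 / 9.8 = 25.07 mm
Layer 690–560 hPa: Δp = 130 hPa = 13000 Pa, q̄ = 0.00755 kg/kg → 0.00755 × 13000 / 9.8 = 10.02 mm
Layer 560–200 hPa: Δp = 360 hPa = 36000 Pa, q̄ = 0.0014 kg/kg → 0.0014 × 36000 / 9.8 = 5.14 mm
PW = 23.46 + 25.07 + 10.02 + 5.14 = 63.69 ≈ 63.7 mm.
Rainfall = ε × PW = 0.54 × 63.7 = 34.4 mm.

PW ≈ 63.7 mm; rainfall ≈ 34.4 mm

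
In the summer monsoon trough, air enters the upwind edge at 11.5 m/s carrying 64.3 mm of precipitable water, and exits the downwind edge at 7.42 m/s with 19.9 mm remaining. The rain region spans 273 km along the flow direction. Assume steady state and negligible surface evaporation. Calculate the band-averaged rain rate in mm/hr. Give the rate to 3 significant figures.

R ≈ 7.80 mm/hr

Column moisture flux per unit crosswind length is F = V × PW.
Inflow: F_in = 11.5 × 64.3 = 739.45 mm·m/s
Outflow: F_out = 7.42 × 19.9 = 147.658 mm·m/s
Steady-state rate R = (F_in − F_out)/L = (739.45 − 147.658) / 273000 m = 2.168e-03 mm/s.
R = 2.168e-03 × 3600 = 7.80 mm/hr.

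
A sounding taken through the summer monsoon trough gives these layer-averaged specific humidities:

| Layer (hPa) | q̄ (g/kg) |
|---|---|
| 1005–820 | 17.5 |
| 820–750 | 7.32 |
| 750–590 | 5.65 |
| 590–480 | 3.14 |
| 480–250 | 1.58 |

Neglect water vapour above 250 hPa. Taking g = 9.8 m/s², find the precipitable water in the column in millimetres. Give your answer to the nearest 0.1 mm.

PW ≈ 54.7 mm

Precipitable water is the column-integrated vapour mass per unit area: PW = (1/g) Σ q̄ Δp, with q in kg/kg and Δp in Pa (1 kg/m² of water = 1 mm).
Layer 1005–820 hPa: Δp = 185 hPa = 18500 Pa, q̄ = 0.0175 kg/kg → 0.0175 × 18500 / 9.8 = 33.04 mm
Layer 820–750 hPa: Δp = 70 hPa = 7000 Pa, q̄ = 0.00732 kg/kg → 0.00732 × 7000 / 9.8 = 5.23 mm
Layer 750–590 hPa: Δp = 160 hPa = 16000 Pa, q̄ = 0.00565 kg/kg → 0.00565 × 16000 / 9.8 = 9.22 mm
Layer 590–480 hPa: Δp = 110 hPa = 11000 Pa, q̄ = 0.00314 kg/kg → 0.00314 × 11000 / 9.8 = 3.52 mm
Layer 480–250 hPa: Δp = 230 hPa = 23000 Pa, q̄ = 0.00158 kg/kg → 0.00158 × 23000 / 9.8 = 3.71 mm
PW = 33.04 + 5.23 + 9.22 + 3.52 + 3.71 = 54.72 ≈ 54.7 mm.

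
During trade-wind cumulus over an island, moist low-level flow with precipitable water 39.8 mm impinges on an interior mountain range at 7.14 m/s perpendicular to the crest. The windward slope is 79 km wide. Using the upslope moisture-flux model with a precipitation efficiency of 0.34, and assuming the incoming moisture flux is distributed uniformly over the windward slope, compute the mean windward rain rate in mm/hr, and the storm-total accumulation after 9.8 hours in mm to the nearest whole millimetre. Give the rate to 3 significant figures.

R ≈ 4.40 mm/hr; total ≈ 43 mm

Incoming column moisture flux per unit ridge length: F = V × PW = 7.14 × 39.8 = 284.172 mm·m/s.
Spread over the 79 km slope with efficiency ε = 0.34: R = ε·F/W = 0.34 × 284.172 / 79000 m = 1.223e-03 mm/s.
R = 1.223e-03 × 3600 = 4.40 mm/hr.
Over 9.8 h: total = 4.40 × 9.8 = 43.12 ≈ 43 mm.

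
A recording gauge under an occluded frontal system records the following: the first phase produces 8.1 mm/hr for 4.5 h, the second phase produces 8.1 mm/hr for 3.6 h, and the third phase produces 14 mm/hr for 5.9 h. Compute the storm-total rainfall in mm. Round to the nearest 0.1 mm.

total ≈ 148.2 mm

Total = Σ Rᵢ Δtᵢ = 8.1 × 4.5 + 8.1 × 3.6 + 14 × 5.9
      = 36.45 + 29.16 + 82.6 = 148.2 mm.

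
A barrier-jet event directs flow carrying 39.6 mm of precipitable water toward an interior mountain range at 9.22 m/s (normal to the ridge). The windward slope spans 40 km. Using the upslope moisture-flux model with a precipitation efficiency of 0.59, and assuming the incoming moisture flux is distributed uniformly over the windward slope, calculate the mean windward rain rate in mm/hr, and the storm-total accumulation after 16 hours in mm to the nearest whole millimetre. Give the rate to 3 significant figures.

Incoming column moisture flux per unit ridge length: F = V × PW = 9.22 × 39.6 = 365.112 mm·m/s.
Spread over the 40 km slope with efficiency ε = 0.59: R = ε·F/W = 0.59 × 365.112 / 40000 m = 5.385e-03 mm/s.
R = 5.385e-03 × 3600 = 19.4 mm/hr.
Over 16 h: total = 19.4 × 16 = 310.4 ≈ 310 mm.

R ≈ 19.4 mm/hr; total ≈ 310 mm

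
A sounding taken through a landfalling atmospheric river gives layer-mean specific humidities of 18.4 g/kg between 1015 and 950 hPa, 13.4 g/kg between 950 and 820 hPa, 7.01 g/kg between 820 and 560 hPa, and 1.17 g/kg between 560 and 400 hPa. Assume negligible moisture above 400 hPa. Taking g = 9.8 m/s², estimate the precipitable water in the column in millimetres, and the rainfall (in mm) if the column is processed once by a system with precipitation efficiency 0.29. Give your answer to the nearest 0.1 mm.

Precipitable water is the column-integrated vapour mass per unit area: PW = (1/g) Σ q̄ Δp, with q in kg/kg and Δp in Pa (1 kg/m² of water = 1 mm).
Layer 1015–950 hPa: Δp = 65 hPa = 6500 Pa, q̄ = 0.0184 kg/kg → 0.0184 × 6500 / 9.8 = 12.20 mm
Layer 950–820 hPa: Δp = 130 hPa = 13000 Pa, q̄ = 0.0134 kg/kg → 0.0134 × 13000 / 9.8 = 17.78 mm
Layer 820–560 hPa: Δp = 260 hPa = 26000 Pa, q̄ = 0.00701 kg/kg → 0.00701 × 26000 / 9.8 = 18.60 mm
Layer 560–400 hPa: Δp = 160 hPa = 16000 Pa, q̄ = 0.00117 kg/kg → 0.00117 × 16000 / 9.8 = 1.91 mm
PW = 12.20 + 17.78 + 18.60 + 1.91 = 50.49 ≈ 50.5 mm.
Rainfall = ε × PW = 0.29 × 50.5 = 14.6 mm.

PW ≈ 50.5 mm; rainfall ≈ 14.6 mm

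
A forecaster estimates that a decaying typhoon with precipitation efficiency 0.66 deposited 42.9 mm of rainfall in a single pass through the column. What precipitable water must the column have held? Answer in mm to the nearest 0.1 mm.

PW = rainfall / ε = 42.9 / 0.66 = 65.0 mm.

PW ≈ 65.0 mm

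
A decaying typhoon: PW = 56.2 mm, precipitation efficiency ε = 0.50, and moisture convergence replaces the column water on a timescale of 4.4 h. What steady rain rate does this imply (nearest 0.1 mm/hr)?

Each overturning extracts ε × PW = 0.50 × 56.2 = 28.1 mm.
Rate = ε·PW / τ = 28.1 / 4.4 h = 6.4 mm/hr.

R ≈ 6.4 mm/hr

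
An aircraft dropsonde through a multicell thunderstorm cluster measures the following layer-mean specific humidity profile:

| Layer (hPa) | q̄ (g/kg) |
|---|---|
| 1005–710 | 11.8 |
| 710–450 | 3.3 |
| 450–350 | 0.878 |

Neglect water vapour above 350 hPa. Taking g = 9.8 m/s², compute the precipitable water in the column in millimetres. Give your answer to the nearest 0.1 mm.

PW ≈ 45.2 mm

Precipitable water is the column-integrated vapour mass per unit area: PW = (1/g) Σ q̄ Δp, with q in kg/kg and Δp in Pa (1 kg/m² of water = 1 mm).
Layer 1005–710 hPa: Δp = 295 hPa = 29500 Pa, q̄ = 0.0118 kg/kg → 0.0118 × 29500 / 9.8 = 35.52 mm
Layer 710–450 hPa: Δp = 260 hPa = 26000 Pa, q̄ = 0.0033 kg/kg → 0.0033 × 26000 / 9.8 = 8.76 mm
Layer 450–350 hPa: Δp = 100 hPa = 10000 Pa, q̄ = 0.000878 kg/kg → 0.000878 × 10000 / 9.8 = 0.90 mm
PW = 35.52 + 8.76 + 0.90 = 45.18 ≈ 45.2 mm.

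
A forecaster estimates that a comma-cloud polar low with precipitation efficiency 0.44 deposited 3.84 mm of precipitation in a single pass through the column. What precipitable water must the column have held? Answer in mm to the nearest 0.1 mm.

PW ≈ 8.7 mm

PW = precipitation / ε = 3.84 / 0.44 = 8.7 mm.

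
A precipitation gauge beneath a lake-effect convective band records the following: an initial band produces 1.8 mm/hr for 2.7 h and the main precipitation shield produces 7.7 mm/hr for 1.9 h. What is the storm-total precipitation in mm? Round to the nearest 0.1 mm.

Total = Σ Rᵢ Δtᵢ = 1.8 × 2.7 + 7.7 × 1.9
      = 4.86 + 14.63 = 19.5 mm.

total ≈ 19.5 mm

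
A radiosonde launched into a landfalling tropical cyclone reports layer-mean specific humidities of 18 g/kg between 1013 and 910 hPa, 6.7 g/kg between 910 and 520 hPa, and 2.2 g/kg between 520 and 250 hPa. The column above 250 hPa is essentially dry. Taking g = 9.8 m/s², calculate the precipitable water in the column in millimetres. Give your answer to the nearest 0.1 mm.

Precipitable water is the column-integrated vapour mass per unit area: PW = (1/g) Σ q̄ Δp, with q in kg/kg and Δp in Pa (1 kg/m² of water = 1 mm).
Layer 1013–910 hPa: Δp = 103 hPa = 10300 Pa, q̄ = 0.018 kg/kg → 0.018 × 10300 / 9.8 = 18.92 mm
Layer 910–520 hPa: Δp = 390 hPa = 39000 Pa, q̄ = 0.0067 kg/kg → 0.0067 × 39000 / 9.8 = 26.66 mm
Layer 520–250 hPa: Δp = 270 hPa = 27000 Pa, q̄ = 0.0022 kg/kg → 0.0022 × 27000 / 9.8 = 6.06 mm
PW = 18.92 + 26.66 + 6.06 = 51.64 ≈ 51.6 mm.

PW ≈ 51.6 mm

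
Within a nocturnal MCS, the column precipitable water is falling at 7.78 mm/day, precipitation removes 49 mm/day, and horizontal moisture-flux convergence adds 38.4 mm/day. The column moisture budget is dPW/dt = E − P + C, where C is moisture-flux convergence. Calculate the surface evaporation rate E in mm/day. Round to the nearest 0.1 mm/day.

dPW/dt = -7.78 mm/day.
E = dPW/dt + P − C = (-7.78) + 49 − (38.4) = 2.8 mm/day.

E ≈ 2.8 mm/day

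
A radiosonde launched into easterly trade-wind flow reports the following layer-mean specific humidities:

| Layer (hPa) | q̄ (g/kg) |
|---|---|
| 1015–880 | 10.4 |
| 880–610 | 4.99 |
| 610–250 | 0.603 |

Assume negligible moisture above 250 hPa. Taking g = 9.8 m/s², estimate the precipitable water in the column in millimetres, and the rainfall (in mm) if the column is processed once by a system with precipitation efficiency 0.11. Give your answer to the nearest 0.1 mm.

PW ≈ 30.3 mm; rainfall ≈ 3.3 mm

Precipitable water is the column-integrated vapour mass per unit area: PW = (1/g) Σ q̄ Δp, with q in kg/kg and Δp in Pa (1 kg/m² of water = 1 mm).
Layer 1015–880 hPa: Δp = 135 hPa = 13500 Pa, q̄ = 0.0104 kg/kg → 0.0104 × 13500 / 9.8 = 14.33 mm
Layer 880–610 hPa: Δp = 270 hPa = 27000 Pa, q̄ = 0.00499 kg/kg → 0.00499 × 27000 / 9.8 = 13.75 mm
Layer 610–250 hPa: Δp = 360 hPa = 36000 Pa, q̄ = 0.000603 kg/kg → 0.000603 × 36000 / 9.8 = 2.22 mm
PW = 14.33 + 13.75 + 2.22 = 30.30 ≈ 30.3 mm.
Rainfall = ε × PW = 0.11 × 30.3 = 3.3 mm.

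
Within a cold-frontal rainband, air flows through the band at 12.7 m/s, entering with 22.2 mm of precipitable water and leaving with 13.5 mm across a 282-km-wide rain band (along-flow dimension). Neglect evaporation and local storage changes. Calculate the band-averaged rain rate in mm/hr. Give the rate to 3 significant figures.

R ≈ 1.41 mm/hr

Column moisture flux per unit crosswind length is F = V × PW.
Inflow: F_in = 12.7 × 22.2 = 281.94 mm·m/s
Outflow: F_out = 12.7 × 13.5 = 171.45 mm·m/s
Steady-state rate R = (F_in − F_out)/L = (281.94 − 171.45) / 282000 m = 3.918e-04 mm/s.
R = 3.918e-04 × 3600 = 1.41 mm/hr.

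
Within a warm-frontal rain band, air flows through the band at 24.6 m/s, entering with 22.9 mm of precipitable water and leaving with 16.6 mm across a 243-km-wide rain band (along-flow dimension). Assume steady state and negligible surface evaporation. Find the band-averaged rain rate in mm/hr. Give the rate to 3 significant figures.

R ≈ 2.30 mm/hr

Column moisture flux per unit crosswind length is F = V × PW.
Inflow: F_in = 24.6 × 22.9 = 563.34 mm·m/s
Outflow: F_out = 24.6 × 16.6 = 408.36 mm·m/s
Steady-state rate R = (F_in − F_out)/L = (563.34 − 408.36) / 243000 m = 6.378e-04 mm/s.
R = 6.378e-04 × 3600 = 2.30 mm/hr.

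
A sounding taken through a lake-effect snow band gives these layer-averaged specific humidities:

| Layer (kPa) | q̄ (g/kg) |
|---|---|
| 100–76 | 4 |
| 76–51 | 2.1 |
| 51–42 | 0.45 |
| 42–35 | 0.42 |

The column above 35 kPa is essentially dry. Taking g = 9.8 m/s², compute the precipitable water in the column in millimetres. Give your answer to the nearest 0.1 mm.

Precipitable water is the column-integrated vapour mass per unit area: PW = (1/g) Σ q̄ Δp, with q in kg/kg and Δp in Pa (1 kg/m² of water = 1 mm).
Layer 100–76 kPa: Δp = 240 hPa = 24000 Pa, q̄ = 0.004 kg/kg → 0.004 × 24000 / 9.8 = 9.80 mm
Layer 76–51 kPa: Δp = 250 hPa = 25000 Pa, q̄ = 0.0021 kg/kg → 0.0021 × 25000 / 9.8 = 5.36 mm
Layer 51–42 kPa: Δp = 90 hPa = 9000 Pa, q̄ = 0.00045 kg/kg → 0.00045 × 9000 / 9.8 = 0.41 mm
Layer 42–35 kPa: Δp = 70 hPa = 7000 Pa, q̄ = 0.00042 kg/kg → 0.00042 × 7000 / 9.8 = 0.30 mm
PW = 9.80 + 5.36 + 0.41 + 0.30 = 15.87 ≈ 15.9 mm.

PW ≈ 15.9 mm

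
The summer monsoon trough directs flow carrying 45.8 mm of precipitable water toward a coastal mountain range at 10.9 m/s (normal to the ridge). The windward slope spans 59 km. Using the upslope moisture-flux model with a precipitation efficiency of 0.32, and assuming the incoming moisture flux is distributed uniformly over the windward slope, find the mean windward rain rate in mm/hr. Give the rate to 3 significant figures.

R ≈ 9.75 mm/hr

Incoming column moisture flux per unit ridge length: F = V × PW = 10.9 × 45.8 = 499.22 mm·m/s.
Spread over the 59 km slope with efficiency ε = 0.32: R = ε·F/W = 0.32 × 499.22 / 59000 m = 2.708e-03 mm/s.
R = 2.708e-03 × 3600 = 9.75 mm/hr.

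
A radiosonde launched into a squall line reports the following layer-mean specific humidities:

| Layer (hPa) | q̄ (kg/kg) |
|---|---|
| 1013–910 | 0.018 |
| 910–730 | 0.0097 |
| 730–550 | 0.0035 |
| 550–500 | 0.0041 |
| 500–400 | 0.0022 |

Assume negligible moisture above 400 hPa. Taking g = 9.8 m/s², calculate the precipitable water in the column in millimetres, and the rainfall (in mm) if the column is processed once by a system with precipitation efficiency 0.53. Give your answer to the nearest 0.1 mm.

PW ≈ 47.5 mm; rainfall ≈ 25.2 mm

Precipitable water is the column-integrated vapour mass per unit area: PW = (1/g) Σ q̄ Δp, with q in kg/kg and Δp in Pa (1 kg/m² of water = 1 mm).
Layer 1013–910 hPa: Δp = 103 hPa = 10300 Pa, q̄ = 0.018 kg/kg → 0.018 × 10300 / 9.8 = 18.92 mm
Layer 910–730 hPa: Δp = 180 hPa = 18000 Pa, q̄ = 0.0097 kg/kg → 0.0097 × 18000 / 9.8 = 17.82 mm
Layer 730–550 hPa: Δp = 180 hPa = 18000 Pa, q̄ = 0.0035 kg/kg → 0.0035 × 18000 / 9.8 = 6.43 mm
Layer 550–500 hPa: Δp = 50 hPa = 5000 Pa, q̄ = 0.0041 kg/kg → 0.0041 × 5000 / 9.8 = 2.09 mm
Layer 500–400 hPa: Δp = 100 hPa = 10000 Pa, q̄ = 0.0022 kg/kg → 0.0022 × 10000 / 9.8 = 2.24 mm
PW = 18.92 + 17.82 + 6.43 + 2.09 + 2.24 = 47.50 ≈ 47.5 mm.
Rainfall = ε × PW = 0.53 × 47.5 = 25.2 mm.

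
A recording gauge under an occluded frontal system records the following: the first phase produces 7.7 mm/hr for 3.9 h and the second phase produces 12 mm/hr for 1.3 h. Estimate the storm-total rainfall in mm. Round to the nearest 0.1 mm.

total ≈ 45.6 mm

Total = Σ Rᵢ Δtᵢ = 7.7 × 3.9 + 12 × 1.3
      = 30.03 + 15.6 = 45.6 mm.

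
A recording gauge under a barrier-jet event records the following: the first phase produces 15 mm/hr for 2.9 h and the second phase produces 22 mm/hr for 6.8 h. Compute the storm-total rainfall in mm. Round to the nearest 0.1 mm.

total ≈ 193.1 mm

Total = Σ Rᵢ Δtᵢ = 15 × 2.9 + 22 × 6.8
      = 43.5 + 149.6 = 193.1 mm.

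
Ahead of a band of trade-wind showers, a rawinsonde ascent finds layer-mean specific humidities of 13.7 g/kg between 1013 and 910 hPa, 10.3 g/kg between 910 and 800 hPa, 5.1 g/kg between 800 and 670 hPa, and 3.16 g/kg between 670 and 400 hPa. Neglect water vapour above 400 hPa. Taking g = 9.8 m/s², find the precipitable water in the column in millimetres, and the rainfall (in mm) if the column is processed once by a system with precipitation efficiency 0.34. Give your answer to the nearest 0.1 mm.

Precipitable water is the column-integrated vapour mass per unit area: PW = (1/g) Σ q̄ Δp, with q in kg/kg and Δp in Pa (1 kg/m² of water = 1 mm).
Layer 1013–910 hPa: Δp = 103 hPa = 10300 Pa, q̄ = 0.0137 kg/kg → 0.0137 × 10300 / 9.8 = 14.40 mm
Layer 910–800 hPa: Δp = 110 hPa = 11000 Pa, q̄ = 0.0103 kg/kg → 0.0103 × 11000 / 9.8 = 11.56 mm
Layer 800–670 hPa: Δp = 130 hPa = 13000 Pa, q̄ = 0.0051 kg/kg → 0.0051 × 13000 / 9.8 = 6.77 mm
Layer 670–400 hPa: Δp = 270 hPa = 27000 Pa, q̄ = 0.00316 kg/kg → 0.00316 × 27000 / 9.8 = 8.71 mm
PW = 14.40 + 11.56 + 6.77 + 8.71 = 41.44 ≈ 41.4 mm.
Rainfall = ε × PW = 0.34 × 41.4 = 14.1 mm.

PW ≈ 41.4 mm; rainfall ≈ 14.1 mm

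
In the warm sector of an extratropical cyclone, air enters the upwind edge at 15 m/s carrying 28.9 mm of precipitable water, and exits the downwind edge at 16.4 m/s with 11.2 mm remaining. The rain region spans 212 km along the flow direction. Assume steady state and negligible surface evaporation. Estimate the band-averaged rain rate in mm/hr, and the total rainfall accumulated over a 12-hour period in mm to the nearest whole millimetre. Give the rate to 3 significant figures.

Column moisture flux per unit crosswind length is F = V × PW.
Inflow: F_in = 15 × 28.9 = 433.5 mm·m/s
Outflow: F_out = 16.4 × 11.2 = 183.68 mm·m/s
Steady-state rate R = (F_in − F_out)/L = (433.5 − 183.68) / 212000 m = 1.178e-03 mm/s.
R = 1.178e-03 × 3600 = 4.24 mm/hr.
Over 12 h: total = 4.24 × 12 = 50.88 ≈ 51 mm.

R ≈ 4.24 mm/hr; total ≈ 51 mm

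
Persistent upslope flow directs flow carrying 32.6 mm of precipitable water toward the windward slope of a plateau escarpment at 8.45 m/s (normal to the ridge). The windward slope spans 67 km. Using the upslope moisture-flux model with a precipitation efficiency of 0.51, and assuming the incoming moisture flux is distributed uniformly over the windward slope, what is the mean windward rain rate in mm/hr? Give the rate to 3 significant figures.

Incoming column moisture flux per unit ridge length: F = V × PW = 8.45 × 32.6 = 275.47 mm·m/s.
Spread over the 67 km slope with efficiency ε = 0.51: R = ε·F/W = 0.51 × 275.47 / 67000 m = 2.097e-03 mm/s.
R = 2.097e-03 × 3600 = 7.55 mm/hr.

R ≈ 7.55 mm/hr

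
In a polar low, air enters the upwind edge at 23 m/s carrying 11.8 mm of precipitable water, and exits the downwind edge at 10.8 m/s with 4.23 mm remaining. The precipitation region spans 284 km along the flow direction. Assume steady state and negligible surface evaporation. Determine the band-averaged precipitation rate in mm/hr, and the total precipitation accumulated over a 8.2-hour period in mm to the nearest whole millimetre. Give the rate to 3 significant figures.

R ≈ 2.86 mm/hr; total ≈ 23 mm

Column moisture flux per unit crosswind length is F = V × PW.
Inflow: F_in = 23 × 11.8 = 271.4 mm·m/s
Outflow: F_out = 10.8 × 4.23 = 45.684 mm·m/s
Steady-state rate R = (F_in − F_out)/L = (271.4 − 45.684) / 284000 m = 7.948e-04 mm/s.
R = 7.948e-04 × 3600 = 2.86 mm/hr.
Over 8.2 h: total = 2.86 × 8.2 = 23.452 ≈ 23 mm.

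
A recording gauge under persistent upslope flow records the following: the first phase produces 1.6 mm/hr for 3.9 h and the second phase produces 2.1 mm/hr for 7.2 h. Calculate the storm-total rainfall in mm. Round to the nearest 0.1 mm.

total ≈ 21.4 mm

Total = Σ Rᵢ Δtᵢ = 1.6 × 3.9 + 2.1 × 7.2
      = 6.24 + 15.12 = 21.4 mm.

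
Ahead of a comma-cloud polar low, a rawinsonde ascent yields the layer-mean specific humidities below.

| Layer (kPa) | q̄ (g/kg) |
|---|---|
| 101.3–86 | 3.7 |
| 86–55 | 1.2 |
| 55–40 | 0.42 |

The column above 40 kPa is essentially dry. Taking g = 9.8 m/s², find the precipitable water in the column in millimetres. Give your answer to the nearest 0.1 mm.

PW ≈ 10.2 mm

Precipitable water is the column-integrated vapour mass per unit area: PW = (1/g) Σ q̄ Δp, with q in kg/kg and Δp in Pa (1 kg/m² of water = 1 mm).
Layer 101.3–86 kPa: Δp = 153 hPa = 15300 Pa, q̄ = 0.0037 kg/kg → 0.0037 × 15300 / 9.8 = 5.78 mm
Layer 86–55 kPa: Δp = 310 hPa = 31000 Pa, q̄ = 0.0012 kg/kg → 0.0012 × 31000 / 9.8 = 3.80 mm
Layer 55–40 kPa: Δp = 150 hPa = 15000 Pa, q̄ = 0.00042 kg/kg → 0.00042 × 15000 / 9.8 = 0.64 mm
PW = 5.78 + 3.80 + 0.64 = 10.22 ≈ 10.2 mm.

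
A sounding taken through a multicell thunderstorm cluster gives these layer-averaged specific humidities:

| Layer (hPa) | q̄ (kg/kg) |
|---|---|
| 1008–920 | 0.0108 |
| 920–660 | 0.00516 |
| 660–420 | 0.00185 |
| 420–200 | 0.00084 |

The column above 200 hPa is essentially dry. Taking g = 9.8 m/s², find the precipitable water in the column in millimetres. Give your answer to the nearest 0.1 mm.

Precipitable water is the column-integrated vapour mass per unit area: PW = (1/g) Σ q̄ Δp, with q in kg/kg and Δp in Pa (1 kg/m² of water = 1 mm).
Layer 1008–920 hPa: Δp = 88 hPa = 8800 Pa, q̄ = 0.0108 kg/kg → 0.0108 × 8800 / 9.8 = 9.70 mm
Layer 920–660 hPa: Δp = 260 hPa = 26000 Pa, q̄ = 0.00516 kg/kg → 0.00516 × 26000 / 9.8 = 13.69 mm
Layer 660–420 hPa: Δp = 240 hPa = 24000 Pa, q̄ = 0.00185 kg/kg → 0.00185 × 24000 / 9.8 = 4.53 mm
Layer 420–200 hPa: Δp = 220 hPa = 22000 Pa, q̄ = 0.00084 kg/kg → 0.00084 × 22000 / 9.8 = 1.89 mm
PW = 9.70 + 13.69 + 4.53 + 1.89 = 29.81 ≈ 29.8 mm.

PW ≈ 29.8 mm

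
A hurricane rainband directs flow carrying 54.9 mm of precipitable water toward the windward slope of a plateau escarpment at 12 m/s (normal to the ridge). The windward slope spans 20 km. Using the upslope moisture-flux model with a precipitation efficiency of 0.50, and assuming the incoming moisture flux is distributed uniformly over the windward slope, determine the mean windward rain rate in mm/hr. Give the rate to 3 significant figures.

Incoming column moisture flux per unit ridge length: F = V × PW = 12 × 54.9 = 658.8 mm·m/s.
Spread over the 20 km slope with efficiency ε = 0.50: R = ε·F/W = 0.50 × 658.8 / 20000 m = 1.647e-02 mm/s.
R = 1.647e-02 × 3600 = 59.3 mm/hr.

R ≈ 59.3 mm/hr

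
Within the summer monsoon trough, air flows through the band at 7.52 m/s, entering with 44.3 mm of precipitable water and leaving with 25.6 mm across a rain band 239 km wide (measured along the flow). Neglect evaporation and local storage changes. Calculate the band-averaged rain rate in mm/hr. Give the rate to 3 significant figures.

R ≈ 2.12 mm/hr

Column moisture flux per unit crosswind length is F = V × PW.
Inflow: F_in = 7.52 × 44.3 = 333.136 mm·m/s
Outflow: F_out = 7.52 × 25.6 = 192.512 mm·m/s
Steady-state rate R = (F_in − F_out)/L = (333.136 − 192.512) / 239000 m = 5.884e-04 mm/s.
R = 5.884e-04 × 3600 = 2.12 mm/hr.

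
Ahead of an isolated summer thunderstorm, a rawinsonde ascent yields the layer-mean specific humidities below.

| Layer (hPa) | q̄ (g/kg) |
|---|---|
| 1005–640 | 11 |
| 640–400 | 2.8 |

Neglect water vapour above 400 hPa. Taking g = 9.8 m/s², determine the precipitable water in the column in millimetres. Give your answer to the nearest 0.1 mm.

PW ≈ 47.8 mm

Precipitable water is the column-integrated vapour mass per unit area: PW = (1/g) Σ q̄ Δp, with q in kg/kg and Δp in Pa (1 kg/m² of water = 1 mm).
Layer 1005–640 hPa: Δp = 365 hPa = 36500 Pa, q̄ = 0.011 kg/kg → 0.011 × 36500 / 9.8 = 40.97 mm
Layer 640–400 hPa: Δp = 240 hPa = 24000 Pa, q̄ = 0.0028 kg/kg → 0.0028 × 24000 / 9.8 = 6.86 mm
PW = 40.97 + 6.86 = 47.83 ≈ 47.8 mm.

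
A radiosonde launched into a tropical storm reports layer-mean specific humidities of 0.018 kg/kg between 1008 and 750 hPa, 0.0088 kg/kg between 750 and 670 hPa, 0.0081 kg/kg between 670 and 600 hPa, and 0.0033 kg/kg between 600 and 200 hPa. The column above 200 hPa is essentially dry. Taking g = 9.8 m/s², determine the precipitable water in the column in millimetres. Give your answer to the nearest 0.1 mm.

PW ≈ 73.8 mm

Precipitable water is the column-integrated vapour mass per unit area: PW = (1/g) Σ q̄ Δp, with q in kg/kg and Δp in Pa (1 kg/m² of water = 1 mm).
Layer 1008–750 hPa: Δp = 258 hPa = 25800 Pa, q̄ = 0.018 kg/kg → 0.018 × 25800 / 9.8 = 47.39 mm
Layer 750–670 hPa: Δp = 80 hPa = 8000 Pa, q̄ = 0.0088 kg/kg → 0.0088 × 8000 / 9.8 = 7.18 mm
Layer 670–600 hPa: Δp = 70 hPa = 7000 Pa, q̄ = 0.0081 kg/kg → 0.0081 × 7000 / 9.8 = 5.79 mm
Layer 600–200 hPa: Δp = 400 hPa = 40000 Pa, q̄ = 0.0033 kg/kg → 0.0033 × 40000 / 9.8 = 13.47 mm
PW = 47.39 + 7.18 + 5.79 + 13.47 = 73.83 ≈ 73.8 mm.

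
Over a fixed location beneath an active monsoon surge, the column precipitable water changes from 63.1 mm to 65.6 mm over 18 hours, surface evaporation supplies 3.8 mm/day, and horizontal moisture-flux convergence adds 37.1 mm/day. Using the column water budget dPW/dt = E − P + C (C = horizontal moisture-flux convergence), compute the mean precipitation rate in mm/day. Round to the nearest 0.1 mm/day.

P ≈ 37.6 mm/day

dPW/dt = (65.6 − 63.1) mm / (18/24 day) = +3.333 mm/day.
P = E + C − dPW/dt = 3.8 + (37.1) − (+3.333) = 37.6 mm/day.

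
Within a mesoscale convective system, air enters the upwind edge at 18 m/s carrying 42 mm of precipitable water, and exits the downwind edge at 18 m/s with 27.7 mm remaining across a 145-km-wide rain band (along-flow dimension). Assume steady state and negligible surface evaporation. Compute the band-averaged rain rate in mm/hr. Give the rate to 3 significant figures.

Column moisture flux per unit crosswind length is F = V × PW.
Inflow: F_in = 18 × 42 = 756 mm·m/s
Outflow: F_out = 18 × 27.7 = 498.6 mm·m/s
Steady-state rate R = (F_in − F_out)/L = (756 − 498.6) / 145000 m = 1.775e-03 mm/s.
R = 1.775e-03 × 3600 = 6.39 mm/hr.

R ≈ 6.39 mm/hr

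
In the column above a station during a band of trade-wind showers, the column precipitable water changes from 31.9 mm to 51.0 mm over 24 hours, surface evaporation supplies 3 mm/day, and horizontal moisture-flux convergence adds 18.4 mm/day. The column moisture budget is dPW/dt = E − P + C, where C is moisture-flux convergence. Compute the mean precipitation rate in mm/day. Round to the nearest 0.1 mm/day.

dPW/dt = (51.0 − 31.9) mm / (24/24 day) = +19.100 mm/day.
P = E + C − dPW/dt = 3 + (18.4) − (+19.100) = 2.3 mm/day.

P ≈ 2.3 mm/day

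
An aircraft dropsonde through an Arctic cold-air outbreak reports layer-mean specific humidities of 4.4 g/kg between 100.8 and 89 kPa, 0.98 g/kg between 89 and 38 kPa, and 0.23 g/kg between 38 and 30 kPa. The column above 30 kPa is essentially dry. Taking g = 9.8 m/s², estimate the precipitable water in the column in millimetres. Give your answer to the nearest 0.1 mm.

Precipitable water is the column-integrated vapour mass per unit area: PW = (1/g) Σ q̄ Δp, with q in kg/kg and Δp in Pa (1 kg/m² of water = 1 mm).
Layer 100.8–89 kPa: Δp = 118 hPa = 11800 Pa, q̄ = 0.0044 kg/kg → 0.0044 × 11800 / 9.8 = 5.30 mm
Layer 89–38 kPa: Δp = 510 hPa = 51000 Pa, q̄ = 0.00098 kg/kg → 0.00098 × 51000 / 9.8 = 5.10 mm
Layer 38–30 kPa: Δp = 80 hPa = 8000 Pa, q̄ = 0.00023 kg/kg → 0.00023 × 8000 / 9.8 = 0.19 mm
PW = 5.30 + 5.10 + 0.19 = 10.59 ≈ 10.6 mm.

PW ≈ 10.6 mm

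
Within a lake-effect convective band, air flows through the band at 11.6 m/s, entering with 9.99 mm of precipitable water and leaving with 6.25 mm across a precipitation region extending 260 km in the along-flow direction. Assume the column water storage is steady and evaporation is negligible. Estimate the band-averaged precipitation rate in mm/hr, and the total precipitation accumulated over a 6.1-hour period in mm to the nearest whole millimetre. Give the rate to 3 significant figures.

Column moisture flux per unit crosswind length is F = V × PW.
Inflow: F_in = 11.6 × 9.99 = 115.884 mm·m/s
Outflow: F_out = 11.6 × 6.25 = 72.5 mm·m/s
Steady-state rate R = (F_in − F_out)/L = (115.884 − 72.5) / 260000 m = 1.669e-04 mm/s.
R = 1.669e-04 × 3600 = 0.601 mm/hr.
Over 6.1 h: total = 0.601 × 6.1 = 3.6661 ≈ 4 mm.

R ≈ 0.601 mm/hr; total ≈ 4 mm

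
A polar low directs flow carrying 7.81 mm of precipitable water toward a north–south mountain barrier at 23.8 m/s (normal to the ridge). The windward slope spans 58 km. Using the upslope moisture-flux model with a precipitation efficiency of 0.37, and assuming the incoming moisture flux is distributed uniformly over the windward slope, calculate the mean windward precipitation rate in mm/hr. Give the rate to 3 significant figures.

R ≈ 4.27 mm/hr

Incoming column moisture flux per unit ridge length: F = V × PW = 23.8 × 7.81 = 185.878 mm·m/s.
Spread over the 58 km slope with efficiency ε = 0.37: R = ε·F/W = 0.37 × 185.878 / 58000 m = 1.186e-03 mm/s.
R = 1.186e-03 × 3600 = 4.27 mm/hr.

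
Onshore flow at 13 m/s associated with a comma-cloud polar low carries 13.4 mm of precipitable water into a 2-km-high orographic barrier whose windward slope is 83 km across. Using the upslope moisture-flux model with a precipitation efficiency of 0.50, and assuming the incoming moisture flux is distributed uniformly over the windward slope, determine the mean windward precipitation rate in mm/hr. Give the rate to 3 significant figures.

R ≈ 3.78 mm/hr

Incoming column moisture flux per unit ridge length: F = V × PW = 13 × 13.4 = 174.2 mm·m/s.
Spread over the 83 km slope with efficiency ε = 0.50: R = ε·F/W = 0.50 × 174.2 / 83000 m = 1.049e-03 mm/s.
R = 1.049e-03 × 3600 = 3.78 mm/hr.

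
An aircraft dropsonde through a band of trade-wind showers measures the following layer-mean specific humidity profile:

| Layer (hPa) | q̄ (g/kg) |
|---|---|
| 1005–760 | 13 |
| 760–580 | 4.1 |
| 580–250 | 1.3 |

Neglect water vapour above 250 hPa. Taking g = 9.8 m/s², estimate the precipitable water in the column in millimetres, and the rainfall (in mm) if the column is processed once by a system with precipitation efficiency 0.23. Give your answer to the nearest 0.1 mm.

PW ≈ 44.4 mm; rainfall ≈ 10.2 mm

Precipitable water is the column-integrated vapour mass per unit area: PW = (1/g) Σ q̄ Δp, with q in kg/kg and Δp in Pa (1 kg/m² of water = 1 mm).
Layer 1005–760 hPa: Δp = 245 hPa = 24500 Pa, q̄ = 0.013 kg/kg → 0.013 × 24500 / 9.8 = 32.50 mm
Layer 760–580 hPa: Δp = 180 hPa = 18000 Pa, q̄ = 0.0041 kg/kg → 0.0041 × 18000 / 9.8 = 7.53 mm
Layer 580–250 hPa: Δp = 330 hPa = 33000 Pa, q̄ = 0.0013 kg/kg → 0.0013 × 33000 / 9.8 = 4.38 mm
PW = 32.50 + 7.53 + 4.38 = 44.41 ≈ 44.4 mm.
Rainfall = ε × PW = 0.23 × 44.4 = 10.2 mm.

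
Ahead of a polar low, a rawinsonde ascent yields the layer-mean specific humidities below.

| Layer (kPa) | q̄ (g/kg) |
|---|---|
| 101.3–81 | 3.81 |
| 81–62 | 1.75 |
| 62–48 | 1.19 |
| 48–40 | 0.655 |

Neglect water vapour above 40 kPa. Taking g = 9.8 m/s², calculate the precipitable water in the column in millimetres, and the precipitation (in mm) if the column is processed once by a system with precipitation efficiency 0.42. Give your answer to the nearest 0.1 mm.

Precipitable water is the column-integrated vapour mass per unit area: PW = (1/g) Σ q̄ Δp, with q in kg/kg and Δp in Pa (1 kg/m² of water = 1 mm).
Layer 101.3–81 kPa: Δp = 203 hPa = 20300 Pa, q̄ = 0.00381 kg/kg → 0.00381 × 20300 / 9.8 = 7.89 mm
Layer 81–62 kPa: Δp = 190 hPa = 19000 Pa, q̄ = 0.00175 kg/kg → 0.00175 × 19000 / 9.8 = 3.39 mm
Layer 62–48 kPa: Δp = 140 hPa = 14000 Pa, q̄ = 0.00119 kg/kg → 0.00119 × 14000 / 9.8 = 1.70 mm
Layer 48–40 kPa: Δp = 80 hPa = 8000 Pa, q̄ = 0.000655 kg/kg → 0.000655 × 8000 / 9.8 = 0.53 mm
PW = 7.89 + 3.39 + 1.70 + 0.53 = 13.51 ≈ 13.5 mm.
Precipitation = ε × PW = 0.42 × 13.5 = 5.7 mm.

PW ≈ 13.5 mm; precipitation ≈ 5.7 mm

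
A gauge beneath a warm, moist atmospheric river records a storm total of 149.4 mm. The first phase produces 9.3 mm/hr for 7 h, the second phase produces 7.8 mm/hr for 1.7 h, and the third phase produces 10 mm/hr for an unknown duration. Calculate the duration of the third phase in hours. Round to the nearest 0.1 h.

duration ≈ 7.1 h

Known phases: 9.3 × 7 + 7.8 × 1.7 = 65.1 + 13.26 = 78.36 mm.
Remaining depth = 149.4 − 78.36 = 71.04 mm.
Duration = 71.04 / 10 = 7.1 h.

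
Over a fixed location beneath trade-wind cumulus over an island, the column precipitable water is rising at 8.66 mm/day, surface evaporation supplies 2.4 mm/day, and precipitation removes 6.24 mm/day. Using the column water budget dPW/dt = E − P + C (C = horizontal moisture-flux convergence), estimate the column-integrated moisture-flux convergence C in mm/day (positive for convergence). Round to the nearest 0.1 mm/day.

C ≈ 12.5 mm/day

dPW/dt = +8.66 mm/day.
C = dPW/dt − E + P = (+8.66) − 2.4 + 6.24 = 12.5 mm/day.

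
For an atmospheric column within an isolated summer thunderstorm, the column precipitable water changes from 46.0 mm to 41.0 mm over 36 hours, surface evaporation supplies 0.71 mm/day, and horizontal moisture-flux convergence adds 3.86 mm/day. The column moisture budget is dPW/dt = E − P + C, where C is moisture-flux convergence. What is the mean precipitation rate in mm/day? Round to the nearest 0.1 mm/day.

P ≈ 7.9 mm/day

dPW/dt = (41.0 − 46.0) mm / (36/24 day) = -3.333 mm/day.
P = E + C − dPW/dt = 0.71 + (3.86) − (-3.333) = 7.9 mm/day.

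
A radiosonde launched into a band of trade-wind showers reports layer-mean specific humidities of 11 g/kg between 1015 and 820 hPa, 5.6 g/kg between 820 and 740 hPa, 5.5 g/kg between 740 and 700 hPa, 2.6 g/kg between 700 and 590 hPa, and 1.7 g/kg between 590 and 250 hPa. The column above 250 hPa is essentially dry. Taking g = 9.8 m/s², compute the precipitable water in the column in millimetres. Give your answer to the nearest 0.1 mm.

PW ≈ 37.5 mm

Precipitable water is the column-integrated vapour mass per unit area: PW = (1/g) Σ q̄ Δp, with q in kg/kg and Δp in Pa (1 kg/m² of water = 1 mm).
Layer 1015–820 hPa: Δp = 195 hPa = 19500 Pa, q̄ = 0.011 kg/kg → 0.011 × 19500 / 9.8 = 21.89 mm
Layer 820–740 hPa: Δp = 80 hPa = 8000 Pa, q̄ = 0.0056 kg/kg → 0.0056 × 8000 / 9.8 = 4.57 mm
Layer 740–700 hPa: Δp = 40 hPa = 4000 Pa, q̄ = 0.0055 kg/kg → 0.0055 × 4000 / 9.8 = 2.24 mm
Layer 700–590 hPa: Δp = 110 hPa = 11000 Pa, q̄ = 0.0026 kg/kg → 0.0026 × 11000 / 9.8 = 2.92 mm
Layer 590–250 hPa: Δp = 340 hPa = 34000 Pa, q̄ = 0.0017 kg/kg → 0.0017 × 34000 / 9.8 = 5.90 mm
PW = 21.89 + 4.57 + 2.24 + 2.92 + 5.90 = 37.52 ≈ 37.5 mm.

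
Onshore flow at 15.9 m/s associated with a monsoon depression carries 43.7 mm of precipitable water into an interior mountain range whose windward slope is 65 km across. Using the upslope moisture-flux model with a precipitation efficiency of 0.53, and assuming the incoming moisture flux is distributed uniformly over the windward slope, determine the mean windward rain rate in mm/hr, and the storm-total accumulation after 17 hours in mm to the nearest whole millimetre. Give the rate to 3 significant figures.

Incoming column moisture flux per unit ridge length: F = V × PW = 15.9 × 43.7 = 694.83 mm·m/s.
Spread over the 65 km slope with efficiency ε = 0.53: R = ε·F/W = 0.53 × 694.83 / 65000 m = 5.666e-03 mm/s.
R = 5.666e-03 × 3600 = 20.4 mm/hr.
Over 17 h: total = 20.4 × 17 = 346.8 ≈ 347 mm.

R ≈ 20.4 mm/hr; total ≈ 347 mm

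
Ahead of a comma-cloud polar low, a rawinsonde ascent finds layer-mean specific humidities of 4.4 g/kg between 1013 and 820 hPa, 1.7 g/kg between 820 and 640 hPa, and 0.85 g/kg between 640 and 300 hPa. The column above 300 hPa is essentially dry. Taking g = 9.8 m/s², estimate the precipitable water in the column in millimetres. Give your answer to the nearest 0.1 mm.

PW ≈ 14.7 mm

Precipitable water is the column-integrated vapour mass per unit area: PW = (1/g) Σ q̄ Δp, with q in kg/kg and Δp in Pa (1 kg/m² of water = 1 mm).
Layer 1013–820 hPa: Δp = 193 hPa = 19300 Pa, q̄ = 0.0044 kg/kg → 0.0044 × 19300 / 9.8 = 8.67 mm
Layer 820–640 hPa: Δp = 180 hPa = 18000 Pa, q̄ = 0.0017 kg/kg → 0.0017 × 18000 / 9.8 = 3.12 mm
Layer 640–300 hPa: Δp = 340 hPa = 34000 Pa, q̄ = 0.00085 kg/kg → 0.00085 × 34000 / 9.8 = 2.95 mm
PW = 8.67 + 3.12 + 2.95 = 14.74 ≈ 14.7 mm.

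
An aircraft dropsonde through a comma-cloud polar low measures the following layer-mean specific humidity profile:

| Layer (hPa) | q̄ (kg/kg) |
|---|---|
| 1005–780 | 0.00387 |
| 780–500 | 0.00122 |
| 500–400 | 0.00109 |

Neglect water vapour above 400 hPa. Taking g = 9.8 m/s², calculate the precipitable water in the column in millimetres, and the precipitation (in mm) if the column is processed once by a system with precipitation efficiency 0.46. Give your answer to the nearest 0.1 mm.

Precipitable water is the column-integrated vapour mass per unit area: PW = (1/g) Σ q̄ Δp, with q in kg/kg and Δp in Pa (1 kg/m² of water = 1 mm).
Layer 1005–780 hPa: Δp = 225 hPa = 22500 Pa, q̄ = 0.00387 kg/kg → 0.00387 × 22500 / 9.8 = 8.89 mm
Layer 780–500 hPa: Δp = 280 hPa = 28000 Pa, q̄ = 0.00122 kg/kg → 0.00122 × 28000 / 9.8 = 3.49 mm
Layer 500–400 hPa: Δp = 100 hPa = 10000 Pa, q̄ = 0.00109 kg/kg → 0.00109 × 10000 / 9.8 = 1.11 mm
PW = 8.89 + 3.49 + 1.11 = 13.49 ≈ 13.5 mm.
Precipitation = ε × PW = 0.46 × 13.5 = 6.2 mm.

PW ≈ 13.5 mm; precipitation ≈ 6.2 mm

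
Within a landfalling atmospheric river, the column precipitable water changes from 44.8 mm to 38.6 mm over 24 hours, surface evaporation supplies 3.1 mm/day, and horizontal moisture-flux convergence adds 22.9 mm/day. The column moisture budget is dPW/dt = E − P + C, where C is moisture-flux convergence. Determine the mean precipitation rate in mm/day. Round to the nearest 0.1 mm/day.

P ≈ 32.2 mm/day

dPW/dt = (38.6 − 44.8) mm / (24/24 day) = -6.200 mm/day.
P = E + C − dPW/dt = 3.1 + (22.9) − (-6.200) = 32.2 mm/day.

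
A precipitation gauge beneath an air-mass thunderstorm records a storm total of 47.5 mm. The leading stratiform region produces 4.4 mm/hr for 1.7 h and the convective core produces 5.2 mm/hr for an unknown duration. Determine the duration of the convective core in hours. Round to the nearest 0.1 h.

duration ≈ 7.7 h

Known phases: 4.4 × 1.7 = 7.48 mm.
Remaining depth = 47.5 − 7.48 = 40.02 mm.
Duration = 40.02 / 5.2 = 7.7 h.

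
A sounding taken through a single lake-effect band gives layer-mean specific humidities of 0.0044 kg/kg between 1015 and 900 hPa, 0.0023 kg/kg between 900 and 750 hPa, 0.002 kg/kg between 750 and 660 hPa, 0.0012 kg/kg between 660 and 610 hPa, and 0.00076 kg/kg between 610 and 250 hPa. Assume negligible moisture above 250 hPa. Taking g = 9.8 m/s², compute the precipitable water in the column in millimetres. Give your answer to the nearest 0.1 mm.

Precipitable water is the column-integrated vapour mass per unit area: PW = (1/g) Σ q̄ Δp, with q in kg/kg and Δp in Pa (1 kg/m² of water = 1 mm).
Layer 1015–900 hPa: Δp = 115 hPa = 11500 Pa, q̄ = 0.0044 kg/kg → 0.0044 × 11500 / 9.8 = 5.16 mm
Layer 900–750 hPa: Δp = 150 hPa = 15000 Pa, q̄ = 0.0023 kg/kg → 0.0023 × 15000 / 9.8 = 3.52 mm
Layer 750–660 hPa: Δp = 90 hPa = 9000 Pa, q̄ = 0.002 kg/kg → 0.002 × 9000 / 9.8 = 1.84 mm
Layer 660–610 hPa: Δp = 50 hPa = 5000 Pa, q̄ = 0.0012 kg/kg → 0.0012 × 5000 / 9.8 = 0.61 mm
Layer 610–250 hPa: Δp = 360 hPa = 36000 Pa, q̄ = 0.00076 kg/kg → 0.00076 × 36000 / 9.8 = 2.79 mm
PW = 5.16 + 3.52 + 1.84 + 0.61 + 2.79 = 13.92 ≈ 13.9 mm.

PW ≈ 13.9 mm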